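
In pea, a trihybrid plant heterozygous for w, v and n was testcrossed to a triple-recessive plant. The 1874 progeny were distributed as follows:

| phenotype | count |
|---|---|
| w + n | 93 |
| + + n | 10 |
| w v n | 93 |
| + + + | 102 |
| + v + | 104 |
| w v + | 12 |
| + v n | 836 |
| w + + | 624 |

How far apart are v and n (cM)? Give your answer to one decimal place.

The two most frequent reciprocal classes, + v n and w + +, are the parental types, so the F1 was + v n / w + +.
The two rarest classes, + + n and w v +, are the double crossovers. Comparing them with the parentals, only the v allele has switched, so v is the middle locus and the order is n – v – w.
Crossovers in the n–v interval produce the single-crossover classes + v + and w + n (104 + 93 = 197) plus the double crossovers (22).
RF(n–v) = (197 + 22) / 1874 = 219/1874 = 0.1169 → 11.7 cM.

11.7 cM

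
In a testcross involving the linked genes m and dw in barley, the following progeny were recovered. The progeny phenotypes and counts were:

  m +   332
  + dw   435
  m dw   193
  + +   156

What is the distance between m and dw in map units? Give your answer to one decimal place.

31.3 map units

The two most frequent classes, + dw (435) and m + (332), are the parental types, so the F1 was + dw / m +.
The recombinant classes are + + and m dw: 156 + 193 = 349.
Recombination frequency = 349/1116 = 0.3127 ≈ 31.3%, i.e. 31.3 map units.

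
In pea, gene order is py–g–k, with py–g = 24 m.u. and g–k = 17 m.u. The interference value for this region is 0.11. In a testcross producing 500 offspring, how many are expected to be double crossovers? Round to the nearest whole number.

18

Map distances give recombination frequencies of 0.240 and 0.170 for the two intervals.
With interference 0.11 (so coincidence = 0.89), expected double-crossover frequency = 0.240 × 0.170 × 0.89 = 0.03631.
Expected number = 0.03631 × 500 = 18.16 ≈ 18.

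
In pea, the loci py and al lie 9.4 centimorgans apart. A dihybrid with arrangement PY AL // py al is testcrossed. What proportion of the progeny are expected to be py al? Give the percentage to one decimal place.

45.3%

A map distance of 9.4 centimorgans corresponds to a recombination frequency of 0.094.
The F1 is PY AL / py al, so py al is a parental gamete class with expected frequency (1 − r)/2 = 0.906/2 = 0.4530.
That is 0.4530 = 45.3% of the progeny.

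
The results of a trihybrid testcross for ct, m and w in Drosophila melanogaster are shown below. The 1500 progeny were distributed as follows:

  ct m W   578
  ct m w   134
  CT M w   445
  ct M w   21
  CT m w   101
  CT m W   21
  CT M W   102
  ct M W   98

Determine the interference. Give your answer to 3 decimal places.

The two most frequent reciprocal classes, ct m W and CT M w, are the parental types, so the F1 was ct m W / CT M w.
The two rarest classes, CT m W and ct M w, are the double crossovers. Comparing them with the parentals, only the ct allele has switched, so ct is the middle locus and the order is w – ct – m.
w–ct: (236 + 42)/1500 = 0.1853; ct–m: (199 + 42)/1500 = 0.1607.
Expected DCO frequency = 0.1853 × 0.1607 ≈ 0.02978; observed = 42/1500 ≈ 0.02800.
Coefficient of coincidence = 0.02800/0.02978 ≈ 0.940; interference = 1 − 0.940 = 0.060.

0.060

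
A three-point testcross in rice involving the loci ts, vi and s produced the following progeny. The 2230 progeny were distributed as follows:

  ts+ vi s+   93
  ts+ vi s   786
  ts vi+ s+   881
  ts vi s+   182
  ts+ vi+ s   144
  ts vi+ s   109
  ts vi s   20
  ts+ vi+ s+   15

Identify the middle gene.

The two most frequent reciprocal classes, ts vi+ s+ and ts+ vi s, are the parental types, so the F1 was ts vi+ s+ / ts+ vi s.
The two rarest classes, ts+ vi+ s+ and ts vi s, are the double crossovers. Comparing them with the parentals, only the ts allele has switched, so ts is the middle locus and the order is s – ts – vi.

ts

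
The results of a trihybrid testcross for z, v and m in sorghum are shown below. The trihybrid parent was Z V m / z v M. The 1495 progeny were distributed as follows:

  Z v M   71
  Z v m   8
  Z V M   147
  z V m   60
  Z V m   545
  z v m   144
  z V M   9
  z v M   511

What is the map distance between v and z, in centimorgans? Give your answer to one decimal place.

9.9 centimorgans

The two rarest classes, Z v m and z V M, are the double crossovers. Comparing them with the parentals, only the v allele has switched, so v is the middle locus and the order is m – v – z.
Crossovers in the v–z interval produce the single-crossover classes z V m and Z v M (60 + 71 = 131) plus the double crossovers (17).
RF(v–z) = (131 + 17) / 1495 = 148/1495 = 0.0990 → 9.9 centimorgans.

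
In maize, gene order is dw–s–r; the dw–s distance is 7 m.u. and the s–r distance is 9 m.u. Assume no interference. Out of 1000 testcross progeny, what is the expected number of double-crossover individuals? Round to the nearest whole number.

Map distances give recombination frequencies of 0.070 and 0.090 for the two intervals.
With no interference, expected double-crossover frequency = 0.070 × 0.090 = 0.00630.
Expected number = 0.00630 × 1000 = 6.30 ≈ 6.

6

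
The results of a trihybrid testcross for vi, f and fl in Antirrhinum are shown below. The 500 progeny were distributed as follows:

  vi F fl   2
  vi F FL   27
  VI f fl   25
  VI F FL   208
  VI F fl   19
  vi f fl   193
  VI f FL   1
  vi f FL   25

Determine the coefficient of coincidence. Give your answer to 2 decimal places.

0.58

The two most frequent reciprocal classes, VI F FL and vi f fl, are the parental types, so the F1 was VI F FL / vi f fl.
The two rarest classes, VI f FL and vi F fl, are the double crossovers. Comparing them with the parentals, only the f allele has switched, so f is the middle locus and the order is fl – f – vi.
fl–f: (44 + 3)/500 = 0.0940; f–vi: (52 + 3)/500 = 0.1100.
Expected DCO frequency = 0.0940 × 0.1100 ≈ 0.01034; observed = 3/500 ≈ 0.00600.
Coefficient of coincidence = 0.00600/0.01034 ≈ 0.58.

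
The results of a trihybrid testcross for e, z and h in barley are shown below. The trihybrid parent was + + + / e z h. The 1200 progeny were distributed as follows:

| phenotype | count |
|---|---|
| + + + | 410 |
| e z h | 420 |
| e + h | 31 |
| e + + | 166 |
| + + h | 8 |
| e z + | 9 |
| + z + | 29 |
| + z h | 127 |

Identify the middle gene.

The two rarest classes, + + h and e z +, are the double crossovers. Comparing them with the parentals, only the h allele has switched, so h is the middle locus and the order is e – h – z.

h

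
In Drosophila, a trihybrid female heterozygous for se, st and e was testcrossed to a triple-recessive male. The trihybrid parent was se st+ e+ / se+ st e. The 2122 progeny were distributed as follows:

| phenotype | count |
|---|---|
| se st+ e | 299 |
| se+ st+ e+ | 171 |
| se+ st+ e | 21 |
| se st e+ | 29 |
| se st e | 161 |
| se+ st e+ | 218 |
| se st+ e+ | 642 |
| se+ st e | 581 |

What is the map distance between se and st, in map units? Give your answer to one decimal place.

18.0 map units

The two rarest classes, se st e+ and se+ st+ e, are the double crossovers. Comparing them with the parentals, only the st allele has switched, so st is the middle locus and the order is e – st – se.
Crossovers in the st–se interval produce the single-crossover classes se+ st+ e+ and se st e (171 + 161 = 332) plus the double crossovers (50).
RF(st–se) = (332 + 50) / 2122 = 382/2122 = 0.1800 → 18.0 map units.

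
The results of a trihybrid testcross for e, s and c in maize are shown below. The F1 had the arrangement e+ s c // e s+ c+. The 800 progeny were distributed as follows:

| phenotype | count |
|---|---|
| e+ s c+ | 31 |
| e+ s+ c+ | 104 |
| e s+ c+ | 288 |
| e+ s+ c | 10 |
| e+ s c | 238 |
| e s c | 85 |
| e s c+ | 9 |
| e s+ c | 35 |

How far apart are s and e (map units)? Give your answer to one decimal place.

The two rarest classes, e+ s+ c and e s c+, are the double crossovers. Comparing them with the parentals, only the s allele has switched, so s is the middle locus and the order is c – s – e.
Crossovers in the s–e interval produce the single-crossover classes e s c and e+ s+ c+ (85 + 104 = 189) plus the double crossovers (19).
RF(s–e) = (189 + 19) / 800 = 208/800 = 0.2600 → 26.0 map units.

26.0 map units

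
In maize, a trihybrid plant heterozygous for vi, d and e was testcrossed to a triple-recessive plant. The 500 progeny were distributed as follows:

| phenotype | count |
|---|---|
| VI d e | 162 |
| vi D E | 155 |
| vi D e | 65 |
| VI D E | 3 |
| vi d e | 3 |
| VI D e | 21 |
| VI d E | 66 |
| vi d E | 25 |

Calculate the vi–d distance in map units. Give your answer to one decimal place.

The two most frequent reciprocal classes, vi D E and VI d e, are the parental types, so the F1 was vi D E / VI d e.
The two rarest classes, VI D E and vi d e, are the double crossovers. Comparing them with the parentals, only the vi allele has switched, so vi is the middle locus and the order is d – vi – e.
Crossovers in the d–vi interval produce the single-crossover classes vi d E and VI D e (25 + 21 = 46) plus the double crossovers (6).
RF(d–vi) = (46 + 6) / 500 = 52/500 = 0.1040 → 10.4 map units.

10.4 map units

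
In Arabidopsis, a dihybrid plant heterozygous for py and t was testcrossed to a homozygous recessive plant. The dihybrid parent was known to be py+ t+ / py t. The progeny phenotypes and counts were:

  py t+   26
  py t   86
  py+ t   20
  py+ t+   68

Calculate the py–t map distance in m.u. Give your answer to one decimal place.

23.0 m.u.

The recombinant classes are py+ t and py t+: 20 + 26 = 46.
Recombination frequency = 46/200 = 0.2300 ≈ 23.0%, i.e. 23.0 m.u.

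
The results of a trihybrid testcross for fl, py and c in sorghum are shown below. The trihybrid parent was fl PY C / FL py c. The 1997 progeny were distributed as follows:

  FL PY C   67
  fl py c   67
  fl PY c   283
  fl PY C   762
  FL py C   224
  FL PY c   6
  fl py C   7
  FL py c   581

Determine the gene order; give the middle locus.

py

The two rarest classes, fl py C and FL PY c, are the double crossovers. Comparing them with the parentals, only the py allele has switched, so py is the middle locus and the order is fl – py – c.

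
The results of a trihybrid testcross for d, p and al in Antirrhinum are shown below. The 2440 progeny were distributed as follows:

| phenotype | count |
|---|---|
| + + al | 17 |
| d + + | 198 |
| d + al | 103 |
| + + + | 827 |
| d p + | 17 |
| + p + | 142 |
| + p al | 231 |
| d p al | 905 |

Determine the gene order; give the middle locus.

al

The two most frequent reciprocal classes, + + + and d p al, are the parental types, so the F1 was + + + / d p al.
The two rarest classes, + + al and d p +, are the double crossovers. Comparing them with the parentals, only the al allele has switched, so al is the middle locus and the order is d – al – p.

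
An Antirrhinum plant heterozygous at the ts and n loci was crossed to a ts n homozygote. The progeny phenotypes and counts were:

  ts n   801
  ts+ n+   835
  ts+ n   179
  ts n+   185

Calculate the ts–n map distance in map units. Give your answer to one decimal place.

18.2 map units

The two most frequent classes, ts+ n+ (835) and ts n (801), are the parental types, so the F1 was ts+ n+ / ts n.
The recombinant classes are ts+ n and ts n+: 179 + 185 = 364.
Recombination frequency = 364/2000 = 0.1820 ≈ 18.2%, i.e. 18.2 map units.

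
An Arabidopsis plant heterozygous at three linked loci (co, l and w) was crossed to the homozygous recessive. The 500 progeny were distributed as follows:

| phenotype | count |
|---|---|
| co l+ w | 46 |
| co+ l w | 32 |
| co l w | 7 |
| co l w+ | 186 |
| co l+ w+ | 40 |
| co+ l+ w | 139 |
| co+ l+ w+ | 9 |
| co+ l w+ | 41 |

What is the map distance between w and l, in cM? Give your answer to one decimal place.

17.6 cM

The two most frequent reciprocal classes, co+ l+ w and co l w+, are the parental types, so the F1 was co+ l+ w / co l w+.
The two rarest classes, co+ l+ w+ and co l w, are the double crossovers. Comparing them with the parentals, only the w allele has switched, so w is the middle locus and the order is l – w – co.
Crossovers in the l–w interval produce the single-crossover classes co+ l w and co l+ w+ (32 + 40 = 72) plus the double crossovers (16).
RF(l–w) = (72 + 16) / 500 = 88/500 = 0.1760 → 17.6 cM.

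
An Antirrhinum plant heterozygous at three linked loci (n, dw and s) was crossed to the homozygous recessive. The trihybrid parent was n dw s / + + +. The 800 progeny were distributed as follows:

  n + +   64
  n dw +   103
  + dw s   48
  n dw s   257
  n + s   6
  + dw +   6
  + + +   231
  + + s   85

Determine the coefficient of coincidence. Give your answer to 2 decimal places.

The two rarest classes, n + s and + dw +, are the double crossovers. Comparing them with the parentals, only the dw allele has switched, so dw is the middle locus and the order is n – dw – s.
n–dw: (112 + 12)/800 = 0.1550; dw–s: (188 + 12)/800 = 0.2500.
Expected DCO frequency = 0.1550 × 0.2500 ≈ 0.03875; observed = 12/800 ≈ 0.01500.
Coefficient of coincidence = 0.01500/0.03875 ≈ 0.39.

0.39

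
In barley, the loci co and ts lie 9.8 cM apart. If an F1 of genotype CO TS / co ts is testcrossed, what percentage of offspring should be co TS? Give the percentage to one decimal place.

4.9%

A map distance of 9.8 cM corresponds to a recombination frequency of 0.098.
The F1 is CO TS / co ts, so co TS is a recombinant gamete class with expected frequency r/2 = 0.098/2 = 0.0490.
That is 0.0490 = 4.9% of the progeny.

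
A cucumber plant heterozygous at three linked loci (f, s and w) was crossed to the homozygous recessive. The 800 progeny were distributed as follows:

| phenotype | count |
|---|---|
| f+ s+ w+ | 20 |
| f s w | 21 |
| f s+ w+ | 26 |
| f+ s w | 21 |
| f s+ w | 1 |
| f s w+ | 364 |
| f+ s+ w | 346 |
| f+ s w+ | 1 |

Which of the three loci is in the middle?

The two most frequent reciprocal classes, f+ s+ w and f s w+, are the parental types, so the F1 was f+ s+ w / f s w+.
The two rarest classes, f s+ w and f+ s w+, are the double crossovers. Comparing them with the parentals, only the f allele has switched, so f is the middle locus and the order is s – f – w.

f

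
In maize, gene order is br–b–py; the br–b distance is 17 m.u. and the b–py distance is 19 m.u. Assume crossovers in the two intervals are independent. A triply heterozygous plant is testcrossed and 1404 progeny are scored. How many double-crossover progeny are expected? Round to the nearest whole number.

Map distances give recombination frequencies of 0.170 and 0.190 for the two intervals.
With no interference, expected double-crossover frequency = 0.170 × 0.190 = 0.03230.
Expected number = 0.03230 × 1404 = 45.35 ≈ 45.

45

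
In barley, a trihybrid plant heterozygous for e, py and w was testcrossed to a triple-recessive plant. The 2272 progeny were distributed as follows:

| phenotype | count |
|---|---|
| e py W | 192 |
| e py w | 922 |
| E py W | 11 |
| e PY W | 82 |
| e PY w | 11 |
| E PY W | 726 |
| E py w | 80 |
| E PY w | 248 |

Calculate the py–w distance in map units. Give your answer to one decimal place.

20.3 map units

The two most frequent reciprocal classes, e py w and E PY W, are the parental types, so the F1 was e py w / E PY W.
The two rarest classes, e PY w and E py W, are the double crossovers. Comparing them with the parentals, only the py allele has switched, so py is the middle locus and the order is w – py – e.
Crossovers in the w–py interval produce the single-crossover classes e py W and E PY w (192 + 248 = 440) plus the double crossovers (22).
RF(w–py) = (440 + 22) / 2272 = 462/2272 = 0.2033 → 20.3 map units.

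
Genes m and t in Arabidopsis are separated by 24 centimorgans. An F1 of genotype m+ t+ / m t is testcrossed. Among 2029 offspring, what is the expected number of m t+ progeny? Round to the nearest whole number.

A map distance of 24 centimorgans corresponds to a recombination frequency of 0.240.
The F1 is m+ t+ / m t, so m t+ is a recombinant gamete class with expected frequency r/2 = 0.240/2 = 0.1200.
Expected number = 0.1200 × 2029 = 243.48 ≈ 243.

243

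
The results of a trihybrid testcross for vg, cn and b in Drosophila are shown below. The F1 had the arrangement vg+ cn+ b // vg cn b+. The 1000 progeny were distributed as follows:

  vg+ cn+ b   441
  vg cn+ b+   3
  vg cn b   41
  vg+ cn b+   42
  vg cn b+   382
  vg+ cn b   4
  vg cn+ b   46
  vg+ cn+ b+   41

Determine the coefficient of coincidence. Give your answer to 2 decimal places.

0.83

The two rarest classes, vg+ cn b and vg cn+ b+, are the double crossovers. Comparing them with the parentals, only the cn allele has switched, so cn is the middle locus and the order is vg – cn – b.
vg–cn: (88 + 7)/1000 = 0.0950; cn–b: (82 + 7)/1000 = 0.0890.
Expected DCO frequency = 0.0950 × 0.0890 ≈ 0.00845; observed = 7/1000 ≈ 0.00700.
Coefficient of coincidence = 0.00700/0.00845 ≈ 0.83.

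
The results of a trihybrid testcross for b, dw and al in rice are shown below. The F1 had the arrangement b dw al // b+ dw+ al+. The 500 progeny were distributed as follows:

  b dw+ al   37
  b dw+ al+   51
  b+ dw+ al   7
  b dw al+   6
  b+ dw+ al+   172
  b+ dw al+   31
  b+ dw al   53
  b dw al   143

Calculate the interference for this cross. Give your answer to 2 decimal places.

0.31

The two rarest classes, b dw al+ and b+ dw+ al, are the double crossovers. Comparing them with the parentals, only the al allele has switched, so al is the middle locus and the order is dw – al – b.
dw–al: (68 + 13)/500 = 0.1620; al–b: (104 + 13)/500 = 0.2340.
Expected DCO frequency = 0.1620 × 0.2340 ≈ 0.03791; observed = 13/500 ≈ 0.02600.
Coefficient of coincidence = 0.02600/0.03791 ≈ 0.69; interference = 1 − 0.69 = 0.31.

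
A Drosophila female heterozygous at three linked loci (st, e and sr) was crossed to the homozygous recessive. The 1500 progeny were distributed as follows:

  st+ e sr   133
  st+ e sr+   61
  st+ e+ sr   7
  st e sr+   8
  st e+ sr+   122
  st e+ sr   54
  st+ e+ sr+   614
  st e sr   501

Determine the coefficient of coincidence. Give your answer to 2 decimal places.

0.64

The two most frequent reciprocal classes, st+ e+ sr+ and st e sr, are the parental types, so the F1 was st+ e+ sr+ / st e sr.
The two rarest classes, st+ e+ sr and st e sr+, are the double crossovers. Comparing them with the parentals, only the sr allele has switched, so sr is the middle locus and the order is e – sr – st.
e–sr: (115 + 15)/1500 = 0.0867; sr–st: (255 + 15)/1500 = 0.1800.
Expected DCO frequency = 0.0867 × 0.1800 ≈ 0.01561; observed = 15/1500 ≈ 0.01000.
Coefficient of coincidence = 0.01000/0.01561 ≈ 0.64.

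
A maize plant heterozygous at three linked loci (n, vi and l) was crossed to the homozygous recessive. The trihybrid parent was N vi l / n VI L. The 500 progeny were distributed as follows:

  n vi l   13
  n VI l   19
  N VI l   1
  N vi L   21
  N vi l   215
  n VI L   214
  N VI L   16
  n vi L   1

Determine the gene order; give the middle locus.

vi

The two rarest classes, N VI l and n vi L, are the double crossovers. Comparing them with the parentals, only the vi allele has switched, so vi is the middle locus and the order is l – vi – n.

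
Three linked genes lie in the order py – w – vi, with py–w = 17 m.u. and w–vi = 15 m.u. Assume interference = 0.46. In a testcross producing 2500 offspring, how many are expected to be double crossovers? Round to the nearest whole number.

Map distances give recombination frequencies of 0.170 and 0.150 for the two intervals.
With interference 0.46 (so coincidence = 0.54), expected double-crossover frequency = 0.170 × 0.150 × 0.54 = 0.01377.
Expected number = 0.01377 × 2500 = 34.43 ≈ 34.

34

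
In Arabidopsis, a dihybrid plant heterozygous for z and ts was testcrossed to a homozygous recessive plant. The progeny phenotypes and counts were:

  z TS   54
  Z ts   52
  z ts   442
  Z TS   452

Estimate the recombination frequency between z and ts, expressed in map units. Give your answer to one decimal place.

10.6 map units

The two most frequent classes, Z TS (452) and z ts (442), are the parental types, so the F1 was Z TS / z ts.
The recombinant classes are Z ts and z TS: 52 + 54 = 106.
Recombination frequency = 106/1000 = 0.1060 ≈ 10.6%, i.e. 10.6 map units.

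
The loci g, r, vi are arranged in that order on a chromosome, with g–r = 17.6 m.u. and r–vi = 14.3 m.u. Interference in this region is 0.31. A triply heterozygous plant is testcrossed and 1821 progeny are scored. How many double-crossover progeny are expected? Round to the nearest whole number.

32

Map distances give recombination frequencies of 0.176 and 0.143 for the two intervals.
With interference 0.31 (so coincidence = 0.69), expected double-crossover frequency = 0.176 × 0.143 × 0.69 = 0.01737.
Expected number = 0.01737 × 1821 = 31.62 ≈ 32.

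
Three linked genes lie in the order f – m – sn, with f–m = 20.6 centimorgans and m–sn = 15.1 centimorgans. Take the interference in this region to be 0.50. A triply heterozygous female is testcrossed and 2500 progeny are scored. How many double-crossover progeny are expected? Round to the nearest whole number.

Map distances give recombination frequencies of 0.206 and 0.151 for the two intervals.
With interference 0.50 (so coincidence = 0.50), expected double-crossover frequency = 0.206 × 0.151 × 0.50 = 0.01555.
Expected number = 0.01555 × 2500 = 38.88 ≈ 39.

39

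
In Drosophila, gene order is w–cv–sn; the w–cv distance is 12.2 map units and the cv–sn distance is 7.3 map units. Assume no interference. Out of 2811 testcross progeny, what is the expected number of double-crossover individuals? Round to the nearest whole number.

Map distances give recombination frequencies of 0.122 and 0.073 for the two intervals.
With no interference, expected double-crossover frequency = 0.122 × 0.073 = 0.00891.
Expected number = 0.00891 × 2811 = 25.03 ≈ 25.

25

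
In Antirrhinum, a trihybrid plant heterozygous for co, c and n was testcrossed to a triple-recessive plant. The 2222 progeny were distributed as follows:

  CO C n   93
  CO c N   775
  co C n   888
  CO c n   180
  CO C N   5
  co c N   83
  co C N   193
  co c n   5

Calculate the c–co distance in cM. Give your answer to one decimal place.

8.4 cM

The two most frequent reciprocal classes, CO c N and co C n, are the parental types, so the F1 was CO c N / co C n.
The two rarest classes, CO C N and co c n, are the double crossovers. Comparing them with the parentals, only the c allele has switched, so c is the middle locus and the order is co – c – n.
Crossovers in the co–c interval produce the single-crossover classes co c N and CO C n (83 + 93 = 176) plus the double crossovers (10).
RF(co–c) = (176 + 10) / 2222 = 186/2222 = 0.0837 → 8.4 cM.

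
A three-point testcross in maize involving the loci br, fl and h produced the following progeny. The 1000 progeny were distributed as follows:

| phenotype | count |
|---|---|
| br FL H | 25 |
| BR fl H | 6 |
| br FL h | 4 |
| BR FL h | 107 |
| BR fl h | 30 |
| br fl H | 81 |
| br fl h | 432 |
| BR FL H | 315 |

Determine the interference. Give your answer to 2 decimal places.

0.22

The two most frequent reciprocal classes, br fl h and BR FL H, are the parental types, so the F1 was br fl h / BR FL H.
The two rarest classes, br FL h and BR fl H, are the double crossovers. Comparing them with the parentals, only the fl allele has switched, so fl is the middle locus and the order is h – fl – br.
h–fl: (188 + 10)/1000 = 0.1980; fl–br: (55 + 10)/1000 = 0.0650.
Expected DCO frequency = 0.1980 × 0.0650 ≈ 0.01287; observed = 10/1000 ≈ 0.01000.
Coefficient of coincidence = 0.01000/0.01287 ≈ 0.78; interference = 1 − 0.78 = 0.22.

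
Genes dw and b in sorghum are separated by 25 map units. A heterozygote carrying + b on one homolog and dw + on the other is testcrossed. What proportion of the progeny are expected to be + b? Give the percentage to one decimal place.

37.5%

A map distance of 25 map units corresponds to a recombination frequency of 0.250.
The F1 is + b / dw +, so + b is a parental gamete class with expected frequency (1 − r)/2 = 0.750/2 = 0.3750.
That is 0.3750 = 37.5% of the progeny.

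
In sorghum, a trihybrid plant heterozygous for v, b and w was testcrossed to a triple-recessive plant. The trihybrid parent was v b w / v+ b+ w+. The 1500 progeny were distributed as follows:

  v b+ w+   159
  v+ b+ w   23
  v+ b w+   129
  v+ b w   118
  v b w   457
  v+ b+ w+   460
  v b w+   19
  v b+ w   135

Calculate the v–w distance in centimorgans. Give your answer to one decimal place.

21.3 centimorgans

The two rarest classes, v b w+ and v+ b+ w, are the double crossovers. Comparing them with the parentals, only the w allele has switched, so w is the middle locus and the order is v – w – b.
Crossovers in the v–w interval produce the single-crossover classes v+ b w and v b+ w+ (118 + 159 = 277) plus the double crossovers (42).
RF(v–w) = (277 + 42) / 1500 = 319/1500 = 0.2127 → 21.3 centimorgans.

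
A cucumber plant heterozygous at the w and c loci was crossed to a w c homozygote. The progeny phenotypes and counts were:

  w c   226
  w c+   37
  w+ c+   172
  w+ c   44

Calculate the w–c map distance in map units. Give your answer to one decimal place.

16.9 map units

The two most frequent classes, w+ c+ (172) and w c (226), are the parental types, so the F1 was w+ c+ / w c.
The recombinant classes are w+ c and w c+: 44 + 37 = 81.
Recombination frequency = 81/479 = 0.1691 ≈ 16.9%, i.e. 16.9 map units.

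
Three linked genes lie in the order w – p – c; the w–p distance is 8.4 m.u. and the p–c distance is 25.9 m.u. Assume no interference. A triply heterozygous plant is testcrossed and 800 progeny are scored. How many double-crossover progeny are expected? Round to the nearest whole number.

Map distances give recombination frequencies of 0.084 and 0.259 for the two intervals.
With no interference, expected double-crossover frequency = 0.084 × 0.259 = 0.02176.
Expected number = 0.02176 × 800 = 17.40 ≈ 17.

17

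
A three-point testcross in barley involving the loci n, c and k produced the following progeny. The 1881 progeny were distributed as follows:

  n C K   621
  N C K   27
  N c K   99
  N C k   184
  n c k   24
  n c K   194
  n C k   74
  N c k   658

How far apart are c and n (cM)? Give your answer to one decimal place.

The two most frequent reciprocal classes, N c k and n C K, are the parental types, so the F1 was N c k / n C K.
The two rarest classes, n c k and N C K, are the double crossovers. Comparing them with the parentals, only the n allele has switched, so n is the middle locus and the order is k – n – c.
Crossovers in the n–c interval produce the single-crossover classes N C k and n c K (184 + 194 = 378) plus the double crossovers (51).
RF(n–c) = (378 + 51) / 1881 = 429/1881 = 0.2281 → 22.8 cM.

22.8 cM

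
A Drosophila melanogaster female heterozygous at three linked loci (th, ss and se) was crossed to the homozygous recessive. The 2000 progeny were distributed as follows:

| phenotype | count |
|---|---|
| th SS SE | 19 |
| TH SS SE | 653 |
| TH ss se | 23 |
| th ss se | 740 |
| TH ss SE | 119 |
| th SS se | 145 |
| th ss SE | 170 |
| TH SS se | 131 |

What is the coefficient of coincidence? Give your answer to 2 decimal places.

0.80

The two most frequent reciprocal classes, TH SS SE and th ss se, are the parental types, so the F1 was TH SS SE / th ss se.
The two rarest classes, th SS SE and TH ss se, are the double crossovers. Comparing them with the parentals, only the th allele has switched, so th is the middle locus and the order is ss – th – se.
ss–th: (264 + 42)/2000 = 0.1530; th–se: (301 + 42)/2000 = 0.1715.
Expected DCO frequency = 0.1530 × 0.1715 ≈ 0.02624; observed = 42/2000 ≈ 0.02100.
Coefficient of coincidence = 0.02100/0.02624 ≈ 0.80.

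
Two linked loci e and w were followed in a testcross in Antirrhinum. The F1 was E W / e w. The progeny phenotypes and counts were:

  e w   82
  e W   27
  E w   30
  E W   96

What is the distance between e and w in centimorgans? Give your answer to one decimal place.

24.3 centimorgans

The recombinant classes are E w and e W: 30 + 27 = 57.
Recombination frequency = 57/235 = 0.2426 ≈ 24.3%, i.e. 24.3 centimorgans.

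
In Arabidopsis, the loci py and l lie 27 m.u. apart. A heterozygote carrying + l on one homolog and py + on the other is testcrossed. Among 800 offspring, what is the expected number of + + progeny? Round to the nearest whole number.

108

A map distance of 27 m.u. corresponds to a recombination frequency of 0.270.
The F1 is + l / py +, so + + is a recombinant gamete class with expected frequency r/2 = 0.270/2 = 0.1350.
Expected number = 0.1350 × 800 = 108.00 ≈ 108.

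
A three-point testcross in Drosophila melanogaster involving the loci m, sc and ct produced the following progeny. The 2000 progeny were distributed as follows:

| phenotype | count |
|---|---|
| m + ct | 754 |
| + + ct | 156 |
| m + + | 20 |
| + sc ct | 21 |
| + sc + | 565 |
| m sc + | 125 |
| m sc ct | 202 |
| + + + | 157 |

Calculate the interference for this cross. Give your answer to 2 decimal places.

0.36

The two most frequent reciprocal classes, + sc + and m + ct, are the parental types, so the F1 was + sc + / m + ct.
The two rarest classes, + sc ct and m + +, are the double crossovers. Comparing them with the parentals, only the ct allele has switched, so ct is the middle locus and the order is sc – ct – m.
sc–ct: (359 + 41)/2000 = 0.2000; ct–m: (281 + 41)/2000 = 0.1610.
Expected DCO frequency = 0.2000 × 0.1610 ≈ 0.03220; observed = 41/2000 ≈ 0.02050.
Coefficient of coincidence = 0.02050/0.03220 ≈ 0.64; interference = 1 − 0.64 = 0.36.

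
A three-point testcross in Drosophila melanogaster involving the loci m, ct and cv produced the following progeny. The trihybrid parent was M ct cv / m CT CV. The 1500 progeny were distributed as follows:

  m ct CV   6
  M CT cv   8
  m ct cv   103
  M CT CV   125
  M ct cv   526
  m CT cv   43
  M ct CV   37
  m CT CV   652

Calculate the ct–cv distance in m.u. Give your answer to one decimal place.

The two rarest classes, M CT cv and m ct CV, are the double crossovers. Comparing them with the parentals, only the ct allele has switched, so ct is the middle locus and the order is m – ct – cv.
Crossovers in the ct–cv interval produce the single-crossover classes M ct CV and m CT cv (37 + 43 = 80) plus the double crossovers (14).
RF(ct–cv) = (80 + 14) / 1500 = 94/1500 = 0.0627 → 6.3 m.u.

6.3 m.u.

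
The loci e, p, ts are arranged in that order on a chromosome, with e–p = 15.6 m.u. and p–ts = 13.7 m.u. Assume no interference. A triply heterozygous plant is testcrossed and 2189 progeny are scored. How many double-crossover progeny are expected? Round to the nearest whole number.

Map distances give recombination frequencies of 0.156 and 0.137 for the two intervals.
With no interference, expected double-crossover frequency = 0.156 × 0.137 = 0.02137.
Expected number = 0.02137 × 2189 = 46.78 ≈ 47.

47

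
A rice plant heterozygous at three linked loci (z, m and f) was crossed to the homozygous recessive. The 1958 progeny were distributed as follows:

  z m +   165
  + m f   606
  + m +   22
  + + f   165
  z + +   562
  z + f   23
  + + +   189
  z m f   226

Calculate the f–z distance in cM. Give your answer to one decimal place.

23.5 cM

The two most frequent reciprocal classes, z + + and + m f, are the parental types, so the F1 was z + + / + m f.
The two rarest classes, z + f and + m +, are the double crossovers. Comparing them with the parentals, only the f allele has switched, so f is the middle locus and the order is z – f – m.
Crossovers in the z–f interval produce the single-crossover classes + + + and z m f (189 + 226 = 415) plus the double crossovers (45).
RF(z–f) = (415 + 45) / 1958 = 460/1958 = 0.2349 → 23.5 cM.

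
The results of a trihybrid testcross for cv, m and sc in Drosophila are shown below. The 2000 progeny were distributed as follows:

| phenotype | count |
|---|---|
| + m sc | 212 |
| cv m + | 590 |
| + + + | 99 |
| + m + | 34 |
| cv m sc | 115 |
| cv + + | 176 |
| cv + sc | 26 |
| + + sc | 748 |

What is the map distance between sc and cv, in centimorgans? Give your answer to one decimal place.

13.7 centimorgans

The two most frequent reciprocal classes, + + sc and cv m +, are the parental types, so the F1 was + + sc / cv m +.
The two rarest classes, cv + sc and + m +, are the double crossovers. Comparing them with the parentals, only the cv allele has switched, so cv is the middle locus and the order is m – cv – sc.
Crossovers in the cv–sc interval produce the single-crossover classes + + + and cv m sc (99 + 115 = 214) plus the double crossovers (60).
RF(cv–sc) = (214 + 60) / 2000 = 274/2000 = 0.1370 → 13.7 centimorgans.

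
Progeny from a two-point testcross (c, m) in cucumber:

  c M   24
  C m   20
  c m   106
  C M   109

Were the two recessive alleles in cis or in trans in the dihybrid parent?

The two most frequent classes are C M (109) and c m (106); these are the parental (non-recombinant) types.
So the F1 carried C M on one chromosome and c m on the other — the recessive alleles are on the same chromosome (cis / coupling).

cis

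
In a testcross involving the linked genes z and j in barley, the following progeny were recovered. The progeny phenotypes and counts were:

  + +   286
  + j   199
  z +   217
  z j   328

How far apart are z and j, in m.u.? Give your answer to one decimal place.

The two most frequent classes, + + (286) and z j (328), are the parental types, so the F1 was + + / z j.
The recombinant classes are + j and z +: 199 + 217 = 416.
Recombination frequency = 416/1030 = 0.4039 ≈ 40.4%, i.e. 40.4 m.u.

40.4 m.u.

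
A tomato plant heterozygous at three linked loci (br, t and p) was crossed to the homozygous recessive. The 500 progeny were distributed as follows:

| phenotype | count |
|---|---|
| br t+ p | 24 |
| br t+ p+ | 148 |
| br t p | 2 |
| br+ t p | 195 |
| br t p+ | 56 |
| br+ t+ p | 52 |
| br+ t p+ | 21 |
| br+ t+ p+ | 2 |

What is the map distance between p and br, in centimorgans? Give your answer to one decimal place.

9.8 centimorgans

The two most frequent reciprocal classes, br+ t p and br t+ p+, are the parental types, so the F1 was br+ t p / br t+ p+.
The two rarest classes, br t p and br+ t+ p+, are the double crossovers. Comparing them with the parentals, only the br allele has switched, so br is the middle locus and the order is t – br – p.
Crossovers in the br–p interval produce the single-crossover classes br+ t p+ and br t+ p (21 + 24 = 45) plus the double crossovers (4).
RF(br–p) = (45 + 4) / 500 = 49/500 = 0.0980 → 9.8 centimorgans.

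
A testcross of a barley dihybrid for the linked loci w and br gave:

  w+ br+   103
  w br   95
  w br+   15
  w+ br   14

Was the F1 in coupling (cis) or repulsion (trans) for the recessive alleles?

The two most frequent classes are w+ br+ (103) and w br (95); these are the parental (non-recombinant) types.
So the F1 carried w+ br+ on one chromosome and w br on the other — the recessive alleles are on the same chromosome (cis / coupling).

cis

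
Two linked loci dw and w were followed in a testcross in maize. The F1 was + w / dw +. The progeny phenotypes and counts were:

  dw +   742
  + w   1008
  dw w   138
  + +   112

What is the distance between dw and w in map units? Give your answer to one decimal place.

The recombinant classes are + + and dw w: 112 + 138 = 250.
Recombination frequency = 250/2000 = 0.1250 ≈ 12.5%, i.e. 12.5 map units.

12.5 map units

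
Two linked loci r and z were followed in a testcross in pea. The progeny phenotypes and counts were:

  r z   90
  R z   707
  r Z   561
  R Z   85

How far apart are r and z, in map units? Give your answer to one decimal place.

12.1 map units

The two most frequent classes, R z (707) and r Z (561), are the parental types, so the F1 was R z / r Z.
The recombinant classes are R Z and r z: 85 + 90 = 175.
Recombination frequency = 175/1443 = 0.1213 ≈ 12.1%, i.e. 12.1 map units.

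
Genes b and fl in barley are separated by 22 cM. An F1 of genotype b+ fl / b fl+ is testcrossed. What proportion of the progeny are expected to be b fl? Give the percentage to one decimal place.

11.0%

A map distance of 22 cM corresponds to a recombination frequency of 0.220.
The F1 is b+ fl / b fl+, so b fl is a recombinant gamete class with expected frequency r/2 = 0.220/2 = 0.1100.
That is 0.1100 = 11.0% of the progeny.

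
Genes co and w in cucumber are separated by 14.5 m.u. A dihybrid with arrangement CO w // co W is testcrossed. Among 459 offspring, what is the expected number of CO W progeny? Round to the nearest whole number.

A map distance of 14.5 m.u. corresponds to a recombination frequency of 0.145.
The F1 is CO w / co W, so CO W is a recombinant gamete class with expected frequency r/2 = 0.145/2 = 0.0725.
Expected number = 0.0725 × 459 = 33.28 ≈ 33.

33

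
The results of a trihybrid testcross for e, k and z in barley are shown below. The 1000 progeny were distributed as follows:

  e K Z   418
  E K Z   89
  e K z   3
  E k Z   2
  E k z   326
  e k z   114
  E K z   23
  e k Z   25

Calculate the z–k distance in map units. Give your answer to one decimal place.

5.3 map units

The two most frequent reciprocal classes, e K Z and E k z, are the parental types, so the F1 was e K Z / E k z.
The two rarest classes, e K z and E k Z, are the double crossovers. Comparing them with the parentals, only the z allele has switched, so z is the middle locus and the order is k – z – e.
Crossovers in the k–z interval produce the single-crossover classes e k Z and E K z (25 + 23 = 48) plus the double crossovers (5).
RF(k–z) = (48 + 5) / 1000 = 53/1000 = 0.0530 → 5.3 map units.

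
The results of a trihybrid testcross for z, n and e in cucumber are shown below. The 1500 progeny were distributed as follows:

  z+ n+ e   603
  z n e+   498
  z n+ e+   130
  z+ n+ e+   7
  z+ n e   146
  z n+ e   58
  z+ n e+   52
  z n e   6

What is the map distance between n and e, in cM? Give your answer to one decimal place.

19.3 cM

The two most frequent reciprocal classes, z+ n+ e and z n e+, are the parental types, so the F1 was z+ n+ e / z n e+.
The two rarest classes, z+ n+ e+ and z n e, are the double crossovers. Comparing them with the parentals, only the e allele has switched, so e is the middle locus and the order is n – e – z.
Crossovers in the n–e interval produce the single-crossover classes z+ n e and z n+ e+ (146 + 130 = 276) plus the double crossovers (13).
RF(n–e) = (276 + 13) / 1500 = 289/1500 = 0.1927 → 19.3 cM.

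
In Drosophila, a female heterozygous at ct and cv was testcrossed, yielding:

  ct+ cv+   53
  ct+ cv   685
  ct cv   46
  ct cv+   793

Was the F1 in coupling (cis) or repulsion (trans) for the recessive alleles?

The two most frequent classes are ct+ cv (685) and ct cv+ (793); these are the parental (non-recombinant) types.
So the F1 carried ct+ cv on one chromosome and ct cv+ on the other — the recessive alleles are on opposite chromosomes (trans / repulsion).

trans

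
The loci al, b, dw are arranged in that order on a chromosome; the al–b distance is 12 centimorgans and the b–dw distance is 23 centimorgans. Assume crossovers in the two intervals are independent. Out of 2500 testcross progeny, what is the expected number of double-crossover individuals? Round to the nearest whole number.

Map distances give recombination frequencies of 0.120 and 0.230 for the two intervals.
With no interference, expected double-crossover frequency = 0.120 × 0.230 = 0.02760.
Expected number = 0.02760 × 2500 = 69.00 ≈ 69.

69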